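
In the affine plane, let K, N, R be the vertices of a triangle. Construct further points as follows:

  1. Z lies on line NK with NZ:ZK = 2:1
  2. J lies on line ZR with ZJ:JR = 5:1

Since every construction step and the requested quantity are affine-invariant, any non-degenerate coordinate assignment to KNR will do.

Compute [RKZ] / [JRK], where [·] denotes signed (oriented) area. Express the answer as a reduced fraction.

Work in coordinates with K = (0, 0), N = (1, 0), R = (0, 1).
1. Z lies on line NK with NZ:ZK = 2:1 ⇒ Z = (1/3, 0)
2. J lies on line ZR with ZJ:JR = 5:1 ⇒ J = (1/18, 5/6)
2·[RKZ] = 1/3, 2·[JRK] = 1/18
[RKZ]:[JRK] = 1/3:1/18 = 6

[RKZ]:[JRK] = 6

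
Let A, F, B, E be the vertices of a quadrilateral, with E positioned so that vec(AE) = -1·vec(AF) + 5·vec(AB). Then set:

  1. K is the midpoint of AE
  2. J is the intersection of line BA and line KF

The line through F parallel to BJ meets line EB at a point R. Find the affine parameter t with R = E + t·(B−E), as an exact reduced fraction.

Choose coordinates A = (0, 0), F = (1, 0), B = (0, 1), E = (-1, 5).
1. K is the midpoint of AE ⇒ K = (-1/2, 5/2)
2. J is the intersection of line BA and line KF ⇒ J = (0, 5/3)
through F parallel to BJ: direction (0, 2/3); meets EB at R = (1, -3)
R = E + t·(B−E) with t = 2

t = 2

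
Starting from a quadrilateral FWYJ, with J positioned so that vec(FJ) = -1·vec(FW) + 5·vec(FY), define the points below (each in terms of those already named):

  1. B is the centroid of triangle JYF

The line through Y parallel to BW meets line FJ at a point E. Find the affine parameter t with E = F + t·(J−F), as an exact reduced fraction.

Set F = (0, 0), W = (1, 0), Y = (0, 1), J = (-1, 5); any affine frame gives the same invariant.
1. B is the centroid of triangle JYF ⇒ B = (-1/3, 2)
through Y parallel to BW: direction (4/3, -2); meets FJ at E = (-2/7, 10/7)
E = F + t·(J−F) with t = 2/7

t = 2/7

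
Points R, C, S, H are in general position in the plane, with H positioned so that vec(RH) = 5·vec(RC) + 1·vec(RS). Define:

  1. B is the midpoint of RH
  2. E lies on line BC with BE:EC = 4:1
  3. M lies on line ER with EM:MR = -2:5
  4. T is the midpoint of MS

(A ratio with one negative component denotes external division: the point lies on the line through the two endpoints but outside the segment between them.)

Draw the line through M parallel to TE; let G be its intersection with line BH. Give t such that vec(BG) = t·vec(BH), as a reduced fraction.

t = -14/79

Assign R = (0, 0), C = (1, 0), S = (0, 1), H = (5, 1) — the answer is frame-independent, so this choice is without loss of generality.
1. B is the midpoint of RH ⇒ B = (5/2, 1/2)
2. E lies on line BC with BE:EC = 4:1 ⇒ E = (13/10, 1/10)
3. M lies on line ER with EM:MR = -2:5 ⇒ M = (13/6, 1/6)
4. T is the midpoint of MS ⇒ T = (13/12, 7/12)
through M parallel to TE: direction (13/60, -29/60); meets BH at G = (325/158, 65/158)
G = B + t·(H−B) with t = -14/79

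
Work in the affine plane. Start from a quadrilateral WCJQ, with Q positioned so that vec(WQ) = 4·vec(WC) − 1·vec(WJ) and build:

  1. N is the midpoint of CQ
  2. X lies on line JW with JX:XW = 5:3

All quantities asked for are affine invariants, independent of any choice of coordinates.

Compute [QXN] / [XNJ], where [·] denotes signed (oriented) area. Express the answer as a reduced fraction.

[QXN]:[XNJ] = 1/25

Assign W = (0, 0), C = (1, 0), J = (0, 1), Q = (4, -1) — the answer is frame-independent, so this choice is without loss of generality.
1. N is the midpoint of CQ ⇒ N = (5/2, -1/2)
2. X lies on line JW with JX:XW = 5:3 ⇒ X = (0, 3/8)
2·[QXN] = 1/16, 2·[XNJ] = 25/16
[QXN]:[XNJ] = 1/16:25/16 = 1/25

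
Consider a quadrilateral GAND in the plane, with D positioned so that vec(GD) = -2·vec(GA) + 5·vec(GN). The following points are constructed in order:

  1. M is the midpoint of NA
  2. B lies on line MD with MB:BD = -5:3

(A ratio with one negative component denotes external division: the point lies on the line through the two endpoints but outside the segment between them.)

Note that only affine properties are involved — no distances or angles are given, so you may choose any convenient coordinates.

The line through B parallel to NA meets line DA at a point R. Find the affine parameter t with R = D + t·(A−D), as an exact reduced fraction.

t = -3/2

Choose coordinates G = (0, 0), A = (1, 0), N = (0, 1), D = (-2, 5).
1. M is the midpoint of NA ⇒ M = (1/2, 1/2)
2. B lies on line MD with MB:BD = -5:3 ⇒ B = (-23/4, 47/4)
through B parallel to NA: direction (1, -1); meets DA at R = (-13/2, 25/2)
R = D + t·(A−D) with t = -3/2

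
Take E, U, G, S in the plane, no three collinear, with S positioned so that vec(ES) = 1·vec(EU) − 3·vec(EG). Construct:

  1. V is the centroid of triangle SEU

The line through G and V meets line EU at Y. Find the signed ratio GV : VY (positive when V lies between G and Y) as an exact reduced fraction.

Work in coordinates with E = (0, 0), U = (1, 0), G = (0, 1), S = (1, -3).
1. V is the centroid of triangle SEU ⇒ V = (2/3, -1)
line GV meets EU at Y = (1/3, 0)
V = G + t·(Y−G) with t = 2, so GV:VY = 2:-1

GV:VY = -2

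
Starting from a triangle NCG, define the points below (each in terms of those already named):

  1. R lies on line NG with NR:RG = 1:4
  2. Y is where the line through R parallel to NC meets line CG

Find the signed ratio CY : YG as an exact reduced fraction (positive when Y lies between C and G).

Set N = (0, 0), C = (1, 0), G = (0, 1); any affine frame gives the same invariant.
1. R lies on line NG with NR:RG = 1:4 ⇒ R = (0, 1/5)
2. Y is where the line through R parallel to NC meets line CG ⇒ Y = (4/5, 1/5)
Y = C + t·(G−C) with t = 1/5, so CY:YG = t:(1−t) = 1/5:4/5

CY:YG = 1/4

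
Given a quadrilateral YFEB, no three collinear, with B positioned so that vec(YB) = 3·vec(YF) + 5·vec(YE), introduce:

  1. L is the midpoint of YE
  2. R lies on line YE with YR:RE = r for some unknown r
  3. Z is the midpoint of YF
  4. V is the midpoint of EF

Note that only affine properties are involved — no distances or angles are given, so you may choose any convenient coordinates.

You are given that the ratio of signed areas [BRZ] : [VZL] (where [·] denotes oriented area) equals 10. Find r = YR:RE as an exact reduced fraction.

r = -2/3

Work in coordinates with Y = (0, 0), F = (1, 0), E = (0, 1), B = (3, 5).
1. L is the midpoint of YE ⇒ L = (0, 1/2)
2. With YR:RE = r, write λ = r/(r+1) so R = Y + λ·(E−Y); R is affine-linear in λ
3. Z is the midpoint of YF ⇒ Z = (1/2, 0)
4. V is the midpoint of EF ⇒ V = (1/2, 1/2)
Every point depending on R is an affine combination of R and λ-independent points, so each such coordinate is linear in λ; the λ² term in each signed area is a multiple of (E−Y)×(E−Y) = 0, so 2·[BRZ] and 2·[VZL] are each linear in λ. Evaluating at λ=0 and λ=1:
  2·[BRZ] = 5/2·λ + 5/2,   2·[VZL] = -1/4
So [BRZ]:[VZL] = (5/2·λ + 5/2) / (-1/4). Setting this equal to 10:
  5/2·λ + 5/2 = 10·(-1/4)  ⇒  λ = -2
Then r = λ/(1−λ) = (-2)/(3) = -2/3. Check: with r = -2/3, R = (0, -2) and [BRZ]:[VZL] = 10 as required.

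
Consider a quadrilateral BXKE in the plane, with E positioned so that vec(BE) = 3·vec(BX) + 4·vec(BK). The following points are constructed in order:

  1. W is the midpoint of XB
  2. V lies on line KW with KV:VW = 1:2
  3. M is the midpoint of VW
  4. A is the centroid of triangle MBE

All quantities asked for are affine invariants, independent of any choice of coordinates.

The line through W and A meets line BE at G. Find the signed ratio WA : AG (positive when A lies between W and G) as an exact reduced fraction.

WA:AG = 17

Choose coordinates B = (0, 0), X = (1, 0), K = (0, 1), E = (3, 4).
1. W is the midpoint of XB ⇒ W = (1/2, 0)
2. V lies on line KW with KV:VW = 1:2 ⇒ V = (1/6, 2/3)
3. M is the midpoint of VW ⇒ M = (1/3, 1/3)
4. A is the centroid of triangle MBE ⇒ A = (10/9, 13/9)
line WA meets BE at G = (39/34, 26/17)
A = W + t·(G−W) with t = 17/18, so WA:AG = 17/18:1/18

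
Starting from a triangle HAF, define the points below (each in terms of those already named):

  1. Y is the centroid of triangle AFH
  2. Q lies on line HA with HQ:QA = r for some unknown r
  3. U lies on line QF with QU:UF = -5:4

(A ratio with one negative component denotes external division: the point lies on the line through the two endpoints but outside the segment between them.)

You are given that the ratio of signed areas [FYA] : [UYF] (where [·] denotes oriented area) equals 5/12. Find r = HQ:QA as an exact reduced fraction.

r = 4

Choose coordinates H = (0, 0), A = (1, 0), F = (0, 1).
1. Y is the centroid of triangle AFH ⇒ Y = (1/3, 1/3)
2. With HQ:QA = r, write λ = r/(r+1) so Q = H + λ·(A−H); Q is affine-linear in λ
3. U lies on line QF with QU:UF = -5:4 ⇒ U is an affine combination of earlier points and hence also affine-linear in λ
Every point depending on Q is an affine combination of Q and λ-independent points, so each such coordinate is linear in λ; the λ² term in each signed area is a multiple of (A−H)×(A−H) = 0, so 2·[FYA] and 2·[UYF] are each linear in λ. Evaluating at λ=0 and λ=1:
  2·[FYA] = 1/3,   2·[UYF] = 8/3·λ − 4/3
So [FYA]:[UYF] = (1/3) / (8/3·λ − 4/3). Setting this equal to 5/12:
  1/3 = 5/12·(8/3·λ − 4/3)  ⇒  λ = 4/5
Then r = λ/(1−λ) = (4/5)/(1/5) = 4. Check: with r = 4, Q = (4/5, 0) and [FYA]:[UYF] = 5/12 as required.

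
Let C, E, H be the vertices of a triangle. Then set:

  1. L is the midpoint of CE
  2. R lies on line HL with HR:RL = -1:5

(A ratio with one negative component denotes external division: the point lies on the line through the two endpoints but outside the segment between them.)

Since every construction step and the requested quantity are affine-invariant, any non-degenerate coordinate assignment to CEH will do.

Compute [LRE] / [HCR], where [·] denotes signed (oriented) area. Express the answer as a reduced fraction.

Work in coordinates with C = (0, 0), E = (1, 0), H = (0, 1).
1. L is the midpoint of CE ⇒ L = (1/2, 0)
2. R lies on line HL with HR:RL = -1:5 ⇒ R = (-1/8, 5/4)
2·[LRE] = -5/8, 2·[HCR] = -1/8
[LRE]:[HCR] = -5/8:-1/8 = 5

[LRE]:[HCR] = 5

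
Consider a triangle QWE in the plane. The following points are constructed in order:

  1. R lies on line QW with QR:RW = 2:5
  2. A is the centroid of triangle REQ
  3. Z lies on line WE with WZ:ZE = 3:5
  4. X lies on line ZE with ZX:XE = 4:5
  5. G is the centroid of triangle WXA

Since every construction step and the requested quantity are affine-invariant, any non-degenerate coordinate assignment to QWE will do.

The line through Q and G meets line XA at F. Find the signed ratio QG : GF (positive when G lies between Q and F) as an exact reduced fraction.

Set Q = (0, 0), W = (1, 0), E = (0, 1); any affine frame gives the same invariant.
1. R lies on line QW with QR:RW = 2:5 ⇒ R = (2/7, 0)
2. A is the centroid of triangle REQ ⇒ A = (2/21, 1/3)
3. Z lies on line WE with WZ:ZE = 3:5 ⇒ Z = (5/8, 3/8)
4. X lies on line ZE with ZX:XE = 4:5 ⇒ X = (25/72, 47/72)
5. G is the centroid of triangle WXA ⇒ G = (727/1512, 71/216)
line QG meets XA at F = (-2181/5992, -213/856)
G = Q + t·(F−Q) with t = -107/81, so QG:GF = -107/81:188/81

QG:GF = -107/188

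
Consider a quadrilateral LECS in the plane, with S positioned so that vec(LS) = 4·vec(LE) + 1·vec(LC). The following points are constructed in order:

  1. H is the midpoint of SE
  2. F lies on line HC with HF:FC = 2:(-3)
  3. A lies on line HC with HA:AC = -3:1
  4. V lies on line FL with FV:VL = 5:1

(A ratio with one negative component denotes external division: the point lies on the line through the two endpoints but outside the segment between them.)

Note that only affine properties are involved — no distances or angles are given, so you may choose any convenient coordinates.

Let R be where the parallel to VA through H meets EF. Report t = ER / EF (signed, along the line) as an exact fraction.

t = 39/89

Work in coordinates with L = (0, 0), E = (1, 0), C = (0, 1), S = (4, 1).
1. H is the midpoint of SE ⇒ H = (5/2, 1/2)
2. F lies on line HC with HF:FC = 2:(-3) ⇒ F = (15/2, -1/2)
3. A lies on line HC with HA:AC = -3:1 ⇒ A = (-5/4, 5/4)
4. V lies on line FL with FV:VL = 5:1 ⇒ V = (5/4, -1/12)
through H parallel to VA: direction (-5/2, 4/3); meets EF at R = (685/178, -39/178)
R = E + t·(F−E) with t = 39/89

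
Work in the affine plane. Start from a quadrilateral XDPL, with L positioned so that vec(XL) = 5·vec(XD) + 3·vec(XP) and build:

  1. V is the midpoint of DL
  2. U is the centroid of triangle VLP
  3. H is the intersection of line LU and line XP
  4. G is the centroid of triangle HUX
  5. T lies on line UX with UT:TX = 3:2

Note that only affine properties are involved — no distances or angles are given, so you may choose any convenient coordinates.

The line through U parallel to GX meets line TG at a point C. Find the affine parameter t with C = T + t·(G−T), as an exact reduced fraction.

Choose coordinates X = (0, 0), D = (1, 0), P = (0, 1), L = (5, 3).
1. V is the midpoint of DL ⇒ V = (3, 3/2)
2. U is the centroid of triangle VLP ⇒ U = (8/3, 11/6)
3. H is the intersection of line LU and line XP ⇒ H = (0, 1/2)
4. G is the centroid of triangle HUX ⇒ G = (8/9, 7/9)
5. T lies on line UX with UT:TX = 3:2 ⇒ T = (16/15, 11/15)
through U parallel to GX: direction (-8/9, -7/9); meets TG at C = (4/3, 2/3)
C = T + t·(G−T) with t = -3/2

t = -3/2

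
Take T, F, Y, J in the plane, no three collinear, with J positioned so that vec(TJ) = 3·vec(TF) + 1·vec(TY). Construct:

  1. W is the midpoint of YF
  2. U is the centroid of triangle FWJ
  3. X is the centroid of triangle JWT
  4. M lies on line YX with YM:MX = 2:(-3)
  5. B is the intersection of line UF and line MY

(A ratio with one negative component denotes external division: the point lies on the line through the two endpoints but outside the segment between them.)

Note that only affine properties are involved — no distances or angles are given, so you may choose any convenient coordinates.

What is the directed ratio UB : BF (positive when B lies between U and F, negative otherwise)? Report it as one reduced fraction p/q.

Work in coordinates with T = (0, 0), F = (1, 0), Y = (0, 1), J = (3, 1).
1. W is the midpoint of YF ⇒ W = (1/2, 1/2)
2. U is the centroid of triangle FWJ ⇒ U = (3/2, 1/2)
3. X is the centroid of triangle JWT ⇒ X = (7/6, 1/2)
4. M lies on line YX with YM:MX = 2:(-3) ⇒ M = (-7/3, 2)
5. B is the intersection of line UF and line MY ⇒ B = (7/5, 2/5)
B = U + t·(F−U) with t = 1/5, so UB:BF = t:(1−t) = 1/5:4/5

UB:BF = 1/4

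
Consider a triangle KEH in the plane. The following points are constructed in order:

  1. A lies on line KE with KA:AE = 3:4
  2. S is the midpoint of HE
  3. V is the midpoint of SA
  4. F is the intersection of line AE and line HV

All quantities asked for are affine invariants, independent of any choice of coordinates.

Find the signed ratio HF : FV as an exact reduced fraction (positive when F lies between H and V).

Set K = (0, 0), E = (1, 0), H = (0, 1); any affine frame gives the same invariant.
1. A lies on line KE with KA:AE = 3:4 ⇒ A = (3/7, 0)
2. S is the midpoint of HE ⇒ S = (1/2, 1/2)
3. V is the midpoint of SA ⇒ V = (13/28, 1/4)
4. F is the intersection of line AE and line HV ⇒ F = (13/21, 0)
F = H + t·(V−H) with t = 4/3, so HF:FV = t:(1−t) = 4/3:-1/3

HF:FV = -4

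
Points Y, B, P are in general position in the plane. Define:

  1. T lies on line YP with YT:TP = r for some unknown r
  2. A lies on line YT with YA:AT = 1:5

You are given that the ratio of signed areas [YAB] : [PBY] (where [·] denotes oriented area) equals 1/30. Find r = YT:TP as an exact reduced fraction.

r = 1/4

Choose coordinates Y = (0, 0), B = (1, 0), P = (0, 1).
1. With YT:TP = r, write λ = r/(r+1) so T = Y + λ·(P−Y); T is affine-linear in λ
2. A lies on line YT with YA:AT = 1:5 ⇒ A is an affine combination of earlier points and hence also affine-linear in λ
Every point depending on T is an affine combination of T and λ-independent points, so each such coordinate is linear in λ; the λ² term in each signed area is a multiple of (P−Y)×(P−Y) = 0, so 2·[YAB] and 2·[PBY] are each linear in λ. Evaluating at λ=0 and λ=1:
  2·[YAB] = -1/6·λ,   2·[PBY] = -1
So [YAB]:[PBY] = (-1/6·λ) / (-1). Setting this equal to 1/30:
  -1/6·λ = 1/30·(-1)  ⇒  λ = 1/5
Then r = λ/(1−λ) = (1/5)/(4/5) = 1/4. Check: with r = 1/4, T = (0, 1/5) and [YAB]:[PBY] = 1/30 as required.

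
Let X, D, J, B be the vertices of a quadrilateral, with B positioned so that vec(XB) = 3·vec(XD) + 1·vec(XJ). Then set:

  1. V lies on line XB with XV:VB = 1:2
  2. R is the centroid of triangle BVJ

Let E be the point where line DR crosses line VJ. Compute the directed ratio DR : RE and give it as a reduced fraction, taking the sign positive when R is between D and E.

Assign X = (0, 0), D = (1, 0), J = (0, 1), B = (3, 1) — the answer is frame-independent, so this choice is without loss of generality.
1. V lies on line XB with XV:VB = 1:2 ⇒ V = (1, 1/3)
2. R is the centroid of triangle BVJ ⇒ R = (4/3, 7/9)
line DR meets VJ at E = (10/9, 7/27)
R = D + t·(E−D) with t = 3, so DR:RE = 3:-2

DR:RE = -3/2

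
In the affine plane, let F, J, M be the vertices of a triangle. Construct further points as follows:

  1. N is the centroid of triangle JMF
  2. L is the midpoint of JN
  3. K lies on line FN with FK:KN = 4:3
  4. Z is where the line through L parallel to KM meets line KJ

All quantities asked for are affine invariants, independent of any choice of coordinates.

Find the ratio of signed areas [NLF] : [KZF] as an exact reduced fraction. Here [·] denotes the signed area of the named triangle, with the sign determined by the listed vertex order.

[NLF]:[KZF] = 91/64

Assign F = (0, 0), J = (1, 0), M = (0, 1) — the answer is frame-independent, so this choice is without loss of generality.
1. N is the centroid of triangle JMF ⇒ N = (1/3, 1/3)
2. L is the midpoint of JN ⇒ L = (2/3, 1/6)
3. K lies on line FN with FK:KN = 4:3 ⇒ K = (4/21, 4/21)
4. Z is where the line through L parallel to KM meets line KJ ⇒ Z = (188/273, 20/273)
2·[NLF] = -1/6, 2·[KZF] = -32/273
[NLF]:[KZF] = -1/6:-32/273 = 91/64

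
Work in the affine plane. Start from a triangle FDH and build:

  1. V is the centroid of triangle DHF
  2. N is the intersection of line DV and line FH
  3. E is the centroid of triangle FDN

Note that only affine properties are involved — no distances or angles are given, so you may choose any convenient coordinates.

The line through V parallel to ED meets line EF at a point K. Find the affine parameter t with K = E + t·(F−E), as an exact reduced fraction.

Work in coordinates with F = (0, 0), D = (1, 0), H = (0, 1).
1. V is the centroid of triangle DHF ⇒ V = (1/3, 1/3)
2. N is the intersection of line DV and line FH ⇒ N = (0, 1/2)
3. E is the centroid of triangle FDN ⇒ E = (1/3, 1/6)
through V parallel to ED: direction (2/3, -1/6); meets EF at K = (5/9, 5/18)
K = E + t·(F−E) with t = -2/3

t = -2/3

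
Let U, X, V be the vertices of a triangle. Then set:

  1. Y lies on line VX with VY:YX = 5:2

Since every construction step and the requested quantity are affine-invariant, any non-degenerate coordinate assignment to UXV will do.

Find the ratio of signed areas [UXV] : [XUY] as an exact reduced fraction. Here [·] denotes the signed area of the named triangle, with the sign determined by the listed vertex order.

[UXV]:[XUY] = -7/2

Work in coordinates with U = (0, 0), X = (1, 0), V = (0, 1).
1. Y lies on line VX with VY:YX = 5:2 ⇒ Y = (5/7, 2/7)
2·[UXV] = 1, 2·[XUY] = -2/7
[UXV]:[XUY] = 1:-2/7 = -7/2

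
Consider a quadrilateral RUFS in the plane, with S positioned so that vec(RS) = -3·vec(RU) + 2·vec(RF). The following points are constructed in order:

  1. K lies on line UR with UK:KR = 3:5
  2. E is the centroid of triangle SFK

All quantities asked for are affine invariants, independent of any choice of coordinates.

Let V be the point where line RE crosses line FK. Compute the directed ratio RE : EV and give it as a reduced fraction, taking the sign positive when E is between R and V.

RE:EV = -4/19

Work in coordinates with R = (0, 0), U = (1, 0), F = (0, 1), S = (-3, 2).
1. K lies on line UR with UK:KR = 3:5 ⇒ K = (5/8, 0)
2. E is the centroid of triangle SFK ⇒ E = (-19/24, 1)
line RE meets FK at V = (95/32, -15/4)
E = R + t·(V−R) with t = -4/15, so RE:EV = -4/15:19/15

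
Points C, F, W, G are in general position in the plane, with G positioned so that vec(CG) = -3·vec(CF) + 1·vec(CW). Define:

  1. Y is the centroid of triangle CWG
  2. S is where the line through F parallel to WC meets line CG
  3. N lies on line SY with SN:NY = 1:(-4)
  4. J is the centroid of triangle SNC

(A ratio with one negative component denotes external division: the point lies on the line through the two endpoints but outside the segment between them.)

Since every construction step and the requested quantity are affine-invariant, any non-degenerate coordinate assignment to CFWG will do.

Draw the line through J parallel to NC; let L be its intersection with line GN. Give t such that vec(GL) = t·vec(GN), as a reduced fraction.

Assign C = (0, 0), F = (1, 0), W = (0, 1), G = (-3, 1) — the answer is frame-independent, so this choice is without loss of generality.
1. Y is the centroid of triangle CWG ⇒ Y = (-1, 2/3)
2. S is where the line through F parallel to WC meets line CG ⇒ S = (1, -1/3)
3. N lies on line SY with SN:NY = 1:(-4) ⇒ N = (5/3, -2/3)
4. J is the centroid of triangle SNC ⇒ J = (8/9, -1/3)
through J parallel to NC: direction (-5/3, 2/3); meets GN at L = (59/27, -23/27)
L = G + t·(N−G) with t = 10/9

t = 10/9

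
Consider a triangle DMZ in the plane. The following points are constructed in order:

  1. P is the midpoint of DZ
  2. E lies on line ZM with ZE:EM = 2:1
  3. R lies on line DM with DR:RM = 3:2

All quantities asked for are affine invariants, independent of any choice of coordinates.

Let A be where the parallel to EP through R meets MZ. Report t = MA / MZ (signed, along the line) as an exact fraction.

Set D = (0, 0), M = (1, 0), Z = (0, 1); any affine frame gives the same invariant.
1. P is the midpoint of DZ ⇒ P = (0, 1/2)
2. E lies on line ZM with ZE:EM = 2:1 ⇒ E = (2/3, 1/3)
3. R lies on line DM with DR:RM = 3:2 ⇒ R = (3/5, 0)
through R parallel to EP: direction (-2/3, 1/6); meets MZ at A = (17/15, -2/15)
A = M + t·(Z−M) with t = -2/15

t = -2/15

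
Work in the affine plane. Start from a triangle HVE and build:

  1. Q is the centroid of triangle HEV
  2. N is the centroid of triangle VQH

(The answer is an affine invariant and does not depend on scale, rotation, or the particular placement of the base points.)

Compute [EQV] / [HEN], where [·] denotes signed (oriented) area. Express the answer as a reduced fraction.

[EQV]:[HEN] = -3/4

Choose coordinates H = (0, 0), V = (1, 0), E = (0, 1).
1. Q is the centroid of triangle HEV ⇒ Q = (1/3, 1/3)
2. N is the centroid of triangle VQH ⇒ N = (4/9, 1/9)
2·[EQV] = 1/3, 2·[HEN] = -4/9
[EQV]:[HEN] = 1/3:-4/9 = -3/4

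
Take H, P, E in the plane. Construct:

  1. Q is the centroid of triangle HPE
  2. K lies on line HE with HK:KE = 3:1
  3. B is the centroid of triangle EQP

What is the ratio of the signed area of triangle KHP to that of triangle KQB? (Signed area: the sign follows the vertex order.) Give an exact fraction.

Work in coordinates with H = (0, 0), P = (1, 0), E = (0, 1).
1. Q is the centroid of triangle HPE ⇒ Q = (1/3, 1/3)
2. K lies on line HE with HK:KE = 3:1 ⇒ K = (0, 3/4)
3. B is the centroid of triangle EQP ⇒ B = (4/9, 4/9)
2·[KHP] = 3/4, 2·[KQB] = 1/12
[KHP]:[KQB] = 3/4:1/12 = 9

[KHP]:[KQB] = 9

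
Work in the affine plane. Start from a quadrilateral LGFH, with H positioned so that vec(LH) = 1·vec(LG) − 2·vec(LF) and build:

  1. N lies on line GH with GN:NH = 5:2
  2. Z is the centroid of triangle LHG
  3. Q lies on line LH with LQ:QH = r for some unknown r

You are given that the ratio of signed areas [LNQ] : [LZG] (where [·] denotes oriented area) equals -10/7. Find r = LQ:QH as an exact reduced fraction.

r = -5/2

Choose coordinates L = (0, 0), G = (1, 0), F = (0, 1), H = (1, -2).
1. N lies on line GH with GN:NH = 5:2 ⇒ N = (1, -10/7)
2. Z is the centroid of triangle LHG ⇒ Z = (2/3, -2/3)
3. With LQ:QH = r, write λ = r/(r+1) so Q = L + λ·(H−L); Q is affine-linear in λ
Every point depending on Q is an affine combination of Q and λ-independent points, so each such coordinate is linear in λ; the λ² term in each signed area is a multiple of (H−L)×(H−L) = 0, so 2·[LNQ] and 2·[LZG] are each linear in λ. Evaluating at λ=0 and λ=1:
  2·[LNQ] = -4/7·λ,   2·[LZG] = 2/3
So [LNQ]:[LZG] = (-4/7·λ) / (2/3). Setting this equal to -10/7:
  -4/7·λ = -10/7·(2/3)  ⇒  λ = 5/3
Then r = λ/(1−λ) = (5/3)/(-2/3) = -5/2. Check: with r = -5/2, Q = (5/3, -10/3) and [LNQ]:[LZG] = -10/7 as required.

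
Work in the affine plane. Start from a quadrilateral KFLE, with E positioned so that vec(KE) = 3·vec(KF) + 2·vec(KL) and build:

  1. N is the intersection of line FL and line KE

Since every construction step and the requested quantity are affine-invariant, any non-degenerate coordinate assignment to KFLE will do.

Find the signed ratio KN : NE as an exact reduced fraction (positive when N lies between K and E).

Choose coordinates K = (0, 0), F = (1, 0), L = (0, 1), E = (3, 2).
1. N is the intersection of line FL and line KE ⇒ N = (3/5, 2/5)
N = K + t·(E−K) with t = 1/5, so KN:NE = t:(1−t) = 1/5:4/5

KN:NE = 1/4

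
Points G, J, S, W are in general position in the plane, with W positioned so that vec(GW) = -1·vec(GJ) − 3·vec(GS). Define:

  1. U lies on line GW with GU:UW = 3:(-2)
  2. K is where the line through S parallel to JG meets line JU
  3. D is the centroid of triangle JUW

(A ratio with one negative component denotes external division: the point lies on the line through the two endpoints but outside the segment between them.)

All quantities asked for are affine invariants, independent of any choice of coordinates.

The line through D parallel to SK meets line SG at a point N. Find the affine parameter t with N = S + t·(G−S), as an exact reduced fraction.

t = 5

Choose coordinates G = (0, 0), J = (1, 0), S = (0, 1), W = (-1, -3).
1. U lies on line GW with GU:UW = 3:(-2) ⇒ U = (-3, -9)
2. K is where the line through S parallel to JG meets line JU ⇒ K = (13/9, 1)
3. D is the centroid of triangle JUW ⇒ D = (-1, -4)
through D parallel to SK: direction (13/9, 0); meets SG at N = (0, -4)
N = S + t·(G−S) with t = 5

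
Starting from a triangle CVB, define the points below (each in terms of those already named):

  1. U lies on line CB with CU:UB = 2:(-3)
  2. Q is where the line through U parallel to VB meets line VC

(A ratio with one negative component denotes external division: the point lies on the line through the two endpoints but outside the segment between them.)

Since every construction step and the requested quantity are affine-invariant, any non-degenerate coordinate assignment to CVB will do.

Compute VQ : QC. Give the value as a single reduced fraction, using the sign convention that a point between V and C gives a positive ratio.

Work in coordinates with C = (0, 0), V = (1, 0), B = (0, 1).
1. U lies on line CB with CU:UB = 2:(-3) ⇒ U = (0, -2)
2. Q is where the line through U parallel to VB meets line VC ⇒ Q = (-2, 0)
Q = V + t·(C−V) with t = 3, so VQ:QC = t:(1−t) = 3:-2

VQ:QC = -3/2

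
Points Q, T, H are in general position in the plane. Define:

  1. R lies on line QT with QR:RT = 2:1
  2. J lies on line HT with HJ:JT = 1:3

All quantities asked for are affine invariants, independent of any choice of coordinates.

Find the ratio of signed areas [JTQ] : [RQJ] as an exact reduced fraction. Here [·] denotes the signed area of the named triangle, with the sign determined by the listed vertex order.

Assign Q = (0, 0), T = (1, 0), H = (0, 1) — the answer is frame-independent, so this choice is without loss of generality.
1. R lies on line QT with QR:RT = 2:1 ⇒ R = (2/3, 0)
2. J lies on line HT with HJ:JT = 1:3 ⇒ J = (1/4, 3/4)
2·[JTQ] = -3/4, 2·[RQJ] = -1/2
[JTQ]:[RQJ] = -3/4:-1/2 = 3/2

[JTQ]:[RQJ] = 3/2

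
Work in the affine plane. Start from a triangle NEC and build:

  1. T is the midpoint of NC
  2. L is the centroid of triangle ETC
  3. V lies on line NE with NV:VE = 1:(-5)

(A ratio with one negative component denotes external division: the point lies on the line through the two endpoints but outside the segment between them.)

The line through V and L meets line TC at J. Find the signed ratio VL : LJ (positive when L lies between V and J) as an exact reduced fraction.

Choose coordinates N = (0, 0), E = (1, 0), C = (0, 1).
1. T is the midpoint of NC ⇒ T = (0, 1/2)
2. L is the centroid of triangle ETC ⇒ L = (1/3, 1/2)
3. V lies on line NE with NV:VE = 1:(-5) ⇒ V = (-1/4, 0)
line VL meets TC at J = (0, 3/14)
L = V + t·(J−V) with t = 7/3, so VL:LJ = 7/3:-4/3

VL:LJ = -7/4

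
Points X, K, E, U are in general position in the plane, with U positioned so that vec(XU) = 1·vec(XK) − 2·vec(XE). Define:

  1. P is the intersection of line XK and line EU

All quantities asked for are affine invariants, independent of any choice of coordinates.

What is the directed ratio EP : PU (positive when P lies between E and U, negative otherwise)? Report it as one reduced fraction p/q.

Set X = (0, 0), K = (1, 0), E = (0, 1), U = (1, -2); any affine frame gives the same invariant.
1. P is the intersection of line XK and line EU ⇒ P = (1/3, 0)
P = E + t·(U−E) with t = 1/3, so EP:PU = t:(1−t) = 1/3:2/3

EP:PU = 1/2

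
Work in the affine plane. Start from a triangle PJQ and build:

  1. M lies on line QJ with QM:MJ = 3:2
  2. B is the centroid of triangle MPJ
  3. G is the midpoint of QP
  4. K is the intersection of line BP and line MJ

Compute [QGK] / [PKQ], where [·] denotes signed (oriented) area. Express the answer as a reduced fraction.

[QGK]:[PKQ] = 1/2

Work in coordinates with P = (0, 0), J = (1, 0), Q = (0, 1).
1. M lies on line QJ with QM:MJ = 3:2 ⇒ M = (3/5, 2/5)
2. B is the centroid of triangle MPJ ⇒ B = (8/15, 2/15)
3. G is the midpoint of QP ⇒ G = (0, 1/2)
4. K is the intersection of line BP and line MJ ⇒ K = (4/5, 1/5)
2·[QGK] = 2/5, 2·[PKQ] = 4/5
[QGK]:[PKQ] = 2/5:4/5 = 1/2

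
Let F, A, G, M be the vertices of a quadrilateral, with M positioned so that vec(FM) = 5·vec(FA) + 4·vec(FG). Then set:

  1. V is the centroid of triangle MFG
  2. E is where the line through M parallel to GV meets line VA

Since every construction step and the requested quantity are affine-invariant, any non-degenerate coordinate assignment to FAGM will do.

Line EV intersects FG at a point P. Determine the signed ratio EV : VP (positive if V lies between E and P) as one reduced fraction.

EV:VP = 2/7

Assign F = (0, 0), A = (1, 0), G = (0, 1), M = (5, 4) — the answer is frame-independent, so this choice is without loss of generality.
1. V is the centroid of triangle MFG ⇒ V = (5/3, 5/3)
2. E is where the line through M parallel to GV meets line VA ⇒ E = (15/7, 20/7)
line EV meets FG at P = (0, -5/2)
V = E + t·(P−E) with t = 2/9, so EV:VP = 2/9:7/9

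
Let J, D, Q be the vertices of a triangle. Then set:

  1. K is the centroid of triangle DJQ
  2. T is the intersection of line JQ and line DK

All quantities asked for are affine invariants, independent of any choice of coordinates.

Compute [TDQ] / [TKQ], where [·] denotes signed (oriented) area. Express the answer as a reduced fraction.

Choose coordinates J = (0, 0), D = (1, 0), Q = (0, 1).
1. K is the centroid of triangle DJQ ⇒ K = (1/3, 1/3)
2. T is the intersection of line JQ and line DK ⇒ T = (0, 1/2)
2·[TDQ] = 1/2, 2·[TKQ] = 1/6
[TDQ]:[TKQ] = 1/2:1/6 = 3

[TDQ]:[TKQ] = 3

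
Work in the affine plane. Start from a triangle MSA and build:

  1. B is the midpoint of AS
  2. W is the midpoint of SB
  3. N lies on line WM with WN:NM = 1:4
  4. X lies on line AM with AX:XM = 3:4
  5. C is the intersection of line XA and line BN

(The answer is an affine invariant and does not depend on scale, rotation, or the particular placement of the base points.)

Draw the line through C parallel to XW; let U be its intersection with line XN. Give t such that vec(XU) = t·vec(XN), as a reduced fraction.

Choose coordinates M = (0, 0), S = (1, 0), A = (0, 1).
1. B is the midpoint of AS ⇒ B = (1/2, 1/2)
2. W is the midpoint of SB ⇒ W = (3/4, 1/4)
3. N lies on line WM with WN:NM = 1:4 ⇒ N = (3/5, 1/5)
4. X lies on line AM with AX:XM = 3:4 ⇒ X = (0, 4/7)
5. C is the intersection of line XA and line BN ⇒ C = (0, 2)
through C parallel to XW: direction (3/4, -9/28); meets XN at U = (-15/2, 73/14)
U = X + t·(N−X) with t = -25/2

t = -25/2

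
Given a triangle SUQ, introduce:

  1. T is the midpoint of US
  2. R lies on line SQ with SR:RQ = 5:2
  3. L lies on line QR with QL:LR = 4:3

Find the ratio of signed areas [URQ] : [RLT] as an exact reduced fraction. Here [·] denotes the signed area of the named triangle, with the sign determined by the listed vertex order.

Assign S = (0, 0), U = (1, 0), Q = (0, 1) — the answer is frame-independent, so this choice is without loss of generality.
1. T is the midpoint of US ⇒ T = (1/2, 0)
2. R lies on line SQ with SR:RQ = 5:2 ⇒ R = (0, 5/7)
3. L lies on line QR with QL:LR = 4:3 ⇒ L = (0, 41/49)
2·[URQ] = -2/7, 2·[RLT] = -3/49
[URQ]:[RLT] = -2/7:-3/49 = 14/3

[URQ]:[RLT] = 14/3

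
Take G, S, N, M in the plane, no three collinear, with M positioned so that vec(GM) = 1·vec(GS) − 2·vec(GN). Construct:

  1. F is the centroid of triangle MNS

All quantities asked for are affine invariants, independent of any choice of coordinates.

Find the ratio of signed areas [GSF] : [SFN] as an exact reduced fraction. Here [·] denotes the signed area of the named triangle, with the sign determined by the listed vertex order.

Choose coordinates G = (0, 0), S = (1, 0), N = (0, 1), M = (1, -2).
1. F is the centroid of triangle MNS ⇒ F = (2/3, -1/3)
2·[GSF] = -1/3, 2·[SFN] = -2/3
[GSF]:[SFN] = -1/3:-2/3 = 1/2

[GSF]:[SFN] = 1/2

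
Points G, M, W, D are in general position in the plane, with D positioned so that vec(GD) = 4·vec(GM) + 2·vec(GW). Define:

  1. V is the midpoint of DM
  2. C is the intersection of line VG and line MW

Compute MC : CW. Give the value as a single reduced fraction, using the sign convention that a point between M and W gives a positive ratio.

MC:CW = 2/5

Set G = (0, 0), M = (1, 0), W = (0, 1), D = (4, 2); any affine frame gives the same invariant.
1. V is the midpoint of DM ⇒ V = (5/2, 1)
2. C is the intersection of line VG and line MW ⇒ C = (5/7, 2/7)
C = M + t·(W−M) with t = 2/7, so MC:CW = t:(1−t) = 2/7:5/7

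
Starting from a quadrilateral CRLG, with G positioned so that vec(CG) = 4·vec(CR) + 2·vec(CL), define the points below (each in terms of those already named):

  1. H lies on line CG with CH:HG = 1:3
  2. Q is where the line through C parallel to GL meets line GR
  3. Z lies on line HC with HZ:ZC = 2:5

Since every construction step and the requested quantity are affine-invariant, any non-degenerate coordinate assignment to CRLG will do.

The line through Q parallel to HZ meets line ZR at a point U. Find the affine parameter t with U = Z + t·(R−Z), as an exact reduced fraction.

t = 4/5

Assign C = (0, 0), R = (1, 0), L = (0, 1), G = (4, 2) — the answer is frame-independent, so this choice is without loss of generality.
1. H lies on line CG with CH:HG = 1:3 ⇒ H = (1, 1/2)
2. Q is where the line through C parallel to GL meets line GR ⇒ Q = (8/5, 2/5)
3. Z lies on line HC with HZ:ZC = 2:5 ⇒ Z = (5/7, 5/14)
through Q parallel to HZ: direction (-2/7, -1/7); meets ZR at U = (33/35, 1/14)
U = Z + t·(R−Z) with t = 4/5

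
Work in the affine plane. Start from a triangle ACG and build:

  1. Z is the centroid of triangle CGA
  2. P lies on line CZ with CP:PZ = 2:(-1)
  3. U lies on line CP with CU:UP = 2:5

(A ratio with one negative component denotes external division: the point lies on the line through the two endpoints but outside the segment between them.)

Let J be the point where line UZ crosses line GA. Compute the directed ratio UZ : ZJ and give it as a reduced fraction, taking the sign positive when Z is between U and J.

Work in coordinates with A = (0, 0), C = (1, 0), G = (0, 1).
1. Z is the centroid of triangle CGA ⇒ Z = (1/3, 1/3)
2. P lies on line CZ with CP:PZ = 2:(-1) ⇒ P = (-1/3, 2/3)
3. U lies on line CP with CU:UP = 2:5 ⇒ U = (13/21, 4/21)
line UZ meets GA at J = (0, 1/2)
Z = U + t·(J−U) with t = 6/13, so UZ:ZJ = 6/13:7/13

UZ:ZJ = 6/7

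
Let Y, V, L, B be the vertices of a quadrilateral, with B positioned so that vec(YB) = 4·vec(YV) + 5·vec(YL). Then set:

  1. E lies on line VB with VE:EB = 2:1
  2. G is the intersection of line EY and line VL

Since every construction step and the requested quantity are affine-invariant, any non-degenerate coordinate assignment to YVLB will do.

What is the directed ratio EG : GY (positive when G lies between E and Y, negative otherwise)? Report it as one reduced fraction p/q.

EG:GY = 16/3

Work in coordinates with Y = (0, 0), V = (1, 0), L = (0, 1), B = (4, 5).
1. E lies on line VB with VE:EB = 2:1 ⇒ E = (3, 10/3)
2. G is the intersection of line EY and line VL ⇒ G = (9/19, 10/19)
G = E + t·(Y−E) with t = 16/19, so EG:GY = t:(1−t) = 16/19:3/19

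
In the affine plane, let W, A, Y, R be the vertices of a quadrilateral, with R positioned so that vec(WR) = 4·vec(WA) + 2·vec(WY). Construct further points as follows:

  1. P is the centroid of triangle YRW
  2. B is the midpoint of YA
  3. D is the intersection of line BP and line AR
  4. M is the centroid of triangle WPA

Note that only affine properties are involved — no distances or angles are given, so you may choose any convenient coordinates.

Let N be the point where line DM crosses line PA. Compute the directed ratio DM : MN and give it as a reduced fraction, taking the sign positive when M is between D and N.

DM:MN = -29

Set W = (0, 0), A = (1, 0), Y = (0, 1), R = (4, 2); any affine frame gives the same invariant.
1. P is the centroid of triangle YRW ⇒ P = (4/3, 1)
2. B is the midpoint of YA ⇒ B = (1/2, 1/2)
3. D is the intersection of line BP and line AR ⇒ D = (13, 8)
4. M is the centroid of triangle WPA ⇒ M = (7/9, 1/3)
line DM meets PA at N = (313/261, 52/87)
M = D + t·(N−D) with t = 29/28, so DM:MN = 29/28:-1/28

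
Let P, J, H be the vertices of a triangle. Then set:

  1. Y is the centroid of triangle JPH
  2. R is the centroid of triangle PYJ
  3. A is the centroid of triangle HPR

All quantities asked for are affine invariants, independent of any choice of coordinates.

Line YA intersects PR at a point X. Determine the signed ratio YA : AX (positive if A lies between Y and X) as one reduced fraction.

YA:AX = -1/4

Work in coordinates with P = (0, 0), J = (1, 0), H = (0, 1).
1. Y is the centroid of triangle JPH ⇒ Y = (1/3, 1/3)
2. R is the centroid of triangle PYJ ⇒ R = (4/9, 1/9)
3. A is the centroid of triangle HPR ⇒ A = (4/27, 10/27)
line YA meets PR at X = (8/9, 2/9)
A = Y + t·(X−Y) with t = -1/3, so YA:AX = -1/3:4/3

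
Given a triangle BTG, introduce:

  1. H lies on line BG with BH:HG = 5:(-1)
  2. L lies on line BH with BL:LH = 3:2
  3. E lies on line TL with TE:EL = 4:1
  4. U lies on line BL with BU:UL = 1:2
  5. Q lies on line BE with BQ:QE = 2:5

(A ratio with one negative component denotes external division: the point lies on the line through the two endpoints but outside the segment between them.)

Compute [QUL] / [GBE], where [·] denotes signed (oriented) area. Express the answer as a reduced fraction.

[QUL]:[GBE] = -1/7

Work in coordinates with B = (0, 0), T = (1, 0), G = (0, 1).
1. H lies on line BG with BH:HG = 5:(-1) ⇒ H = (0, 5/4)
2. L lies on line BH with BL:LH = 3:2 ⇒ L = (0, 3/4)
3. E lies on line TL with TE:EL = 4:1 ⇒ E = (1/5, 3/5)
4. U lies on line BL with BU:UL = 1:2 ⇒ U = (0, 1/4)
5. Q lies on line BE with BQ:QE = 2:5 ⇒ Q = (2/35, 6/35)
2·[QUL] = -1/35, 2·[GBE] = 1/5
[QUL]:[GBE] = -1/35:1/5 = -1/7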